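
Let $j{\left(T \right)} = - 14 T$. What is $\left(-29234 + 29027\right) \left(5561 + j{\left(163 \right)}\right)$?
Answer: $-678753$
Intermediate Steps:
$\left(-29234 + 29027\right) \left(5561 + j{\left(163 \right)}\right) = \left(-29234 + 29027\right) \left(5561 - 2282\right) = - 207 \left(5561 - 2282\right) = \left(-207\right) 3279 = -678753$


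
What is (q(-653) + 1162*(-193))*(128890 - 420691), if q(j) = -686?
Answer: 65641218552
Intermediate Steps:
(q(-653) + 1162*(-193))*(128890 - 420691) = (-686 + 1162*(-193))*(128890 - 420691) = (-686 - 224266)*(-291801) = -224952*(-291801) = 65641218552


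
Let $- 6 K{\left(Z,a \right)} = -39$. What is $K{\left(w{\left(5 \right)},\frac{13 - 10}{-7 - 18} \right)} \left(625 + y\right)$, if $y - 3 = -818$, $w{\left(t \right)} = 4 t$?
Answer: $-1235$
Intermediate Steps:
$K{\left(Z,a \right)} = \frac{13}{2}$ ($K{\left(Z,a \right)} = \left(- \frac{1}{6}\right) \left(-39\right) = \frac{13}{2}$)
$y = -815$ ($y = 3 - 818 = -815$)
$K{\left(w{\left(5 \right)},\frac{13 - 10}{-7 - 18} \right)} \left(625 + y\right) = \frac{13 \left(625 - 815\right)}{2} = \frac{13}{2} \left(-190\right) = -1235$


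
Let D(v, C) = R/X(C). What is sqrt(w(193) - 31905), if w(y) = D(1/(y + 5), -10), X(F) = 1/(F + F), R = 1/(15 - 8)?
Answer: I*sqrt(1563485)/7 ≈ 178.63*I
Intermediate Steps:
R = 1/7 ≈ 0.14286
X(F) = 1/(2*F)
D(v, C) = 2*C/7 (D(v, C) = 1/(7*((1/(2*C)))) = (2*C)/7 = 2*C/7)
w(y) = -20/7 (w(y) = (2/7)*(-10) = -20/7)
sqrt(w(193) - 31905) = sqrt(-20/7 - 31905) = sqrt(-223355/7) = I*sqrt(1563485)/7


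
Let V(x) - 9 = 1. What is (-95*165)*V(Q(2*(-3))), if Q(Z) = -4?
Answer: -156750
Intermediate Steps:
V(x) = 10 (V(x) = 9 + 1 = 10)
(-95*165)*V(Q(2*(-3))) = -95*165*10 = -15675*10 = -156750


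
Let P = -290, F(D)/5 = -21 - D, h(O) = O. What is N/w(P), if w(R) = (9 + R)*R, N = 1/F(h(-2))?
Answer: -1/7741550 ≈ -1.2917e-7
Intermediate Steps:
F(D) = -105 - 5*D (F(D) = 5*(-21 - D) = -105 - 5*D)
N = -1/95 (N = 1/(-105 - 5*(-2)) = 1/(-105 + 10) = 1/(-95) = -1/95 ≈ -0.010526)
w(R) = R*(9 + R)
N/w(P) = -(-1/(290*(9 - 290)))/95 = -1/(95*((-290*(-281)))) = -1/95/81490 = -1/95*1/81490 = -1/7741550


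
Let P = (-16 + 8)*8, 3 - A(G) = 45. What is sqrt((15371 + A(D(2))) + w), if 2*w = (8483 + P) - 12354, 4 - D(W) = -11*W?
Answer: sqrt(53446)/2 ≈ 115.59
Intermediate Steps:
D(W) = 4 + 11*W (D(W) = 4 - (-11)*W = 4 + 11*W)
A(G) = -42 (A(G) = 3 - 1*45 = 3 - 45 = -42)
P = -64 (P = -8*8 = -64)
w = -3935/2 (w = ((8483 - 64) - 12354)/2 = (8419 - 12354)/2 = (1/2)*(-3935) = -3935/2 ≈ -1967.5)
sqrt((15371 + A(D(2))) + w) = sqrt((15371 - 42) - 3935/2) = sqrt(15329 - 3935/2) = sqrt(26723/2) = sqrt(53446)/2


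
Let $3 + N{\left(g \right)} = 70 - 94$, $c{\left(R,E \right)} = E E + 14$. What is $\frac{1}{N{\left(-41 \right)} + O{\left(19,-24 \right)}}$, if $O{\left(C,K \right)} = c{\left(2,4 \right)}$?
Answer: $\frac{1}{3} \approx 0.33333$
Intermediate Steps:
$c{\left(R,E \right)} = 14 + E^{2}$ ($c{\left(R,E \right)} = E^{2} + 14 = 14 + E^{2}$)
$O{\left(C,K \right)} = 30$ ($O{\left(C,K \right)} = 14 + 4^{2} = 14 + 16 = 30$)
$N{\left(g \right)} = -27$ ($N{\left(g \right)} = -3 + \left(70 - 94\right) = -3 - 24 = -27$)
$\frac{1}{N{\left(-41 \right)} + O{\left(19,-24 \right)}} = \frac{1}{-27 + 30} = \frac{1}{3}$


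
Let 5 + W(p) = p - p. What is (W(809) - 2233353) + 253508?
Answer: -1979850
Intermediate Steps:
W(p) = -5 (W(p) = -5 + (p - p) = -5 + 0 = -5)
(W(809) - 2233353) + 253508 = (-5 - 2233353) + 253508 = -2233358 + 253508 = -1979850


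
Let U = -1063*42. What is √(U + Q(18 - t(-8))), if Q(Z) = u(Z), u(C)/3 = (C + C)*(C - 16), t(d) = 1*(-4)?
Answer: I*√43854 ≈ 209.41*I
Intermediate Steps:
t(d) = -4
u(C) = 6*C*(-16 + C) (u(C) = 3*((C + C)*(C - 16)) = 3*((2*C)*(-16 + C)) = 3*(2*C*(-16 + C)) = 6*C*(-16 + C))
U = -44646
Q(Z) = 6*Z*(-16 + Z)
√(U + Q(18 - t(-8))) = √(-44646 + 6*(18 - 1*(-4))*(-16 + (18 - 1*(-4)))) = √(-44646 + 6*(18 + 4)*(-16 + (18 + 4))) = √(-44646 + 6*22*(-16 + 22)) = √(-44646 + 6*22*6) = √(-44646 + 792) = √(-43854) = I*√43854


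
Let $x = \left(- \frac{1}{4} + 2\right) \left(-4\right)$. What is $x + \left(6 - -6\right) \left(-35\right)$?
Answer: $-427$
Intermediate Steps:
$x = -7$ ($x = \left(\left(-1\right) \frac{1}{4} + 2\right) \left(-4\right) = \left(- \frac{1}{4} + 2\right) \left(-4\right) = \frac{7}{4} \left(-4\right) = -7$)
$x + \left(6 - -6\right) \left(-35\right) = -7 + \left(6 - -6\right) \left(-35\right) = -7 + \left(6 + 6\right) \left(-35\right) = -7 + 12 \left(-35\right) = -7 - 420 = -427$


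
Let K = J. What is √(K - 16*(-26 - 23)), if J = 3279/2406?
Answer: √505148522/802 ≈ 28.024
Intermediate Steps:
J = 1093/802 (J = 3279*(1/2406) = 1093/802 ≈ 1.3628)
K = 1093/802 ≈ 1.3628
√(K - 16*(-26 - 23)) = √(1093/802 - 16*(-26 - 23)) = √(1093/802 - 16*(-49)) = √(1093/802 + 784) = √(629861/802) = √505148522/802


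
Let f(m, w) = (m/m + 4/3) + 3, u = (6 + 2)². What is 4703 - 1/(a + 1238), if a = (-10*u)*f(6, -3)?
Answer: 30691781/6526 ≈ 4703.0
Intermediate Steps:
u = 64 (u = 8² = 64)
f(m, w) = 16/3 (f(m, w) = (1 + 4*(⅓)) + 3 = (1 + 4/3) + 3 = 7/3 + 3 = 16/3)
a = -10240/3 (a = -10*64*(16/3) = -640*16/3 = -10240/3 ≈ -3413.3)
4703 - 1/(a + 1238) = 4703 - 1/(-10240/3 + 1238) = 4703 - 1/(-6526/3) = 4703 - 1*(-3/6526) = 4703 + 3/6526 = 30691781/6526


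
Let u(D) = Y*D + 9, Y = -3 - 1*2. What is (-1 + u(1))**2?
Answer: 9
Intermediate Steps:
Y = -5 (Y = -3 - 2 = -5)
u(D) = 9 - 5*D (u(D) = -5*D + 9 = 9 - 5*D)
(-1 + u(1))**2 = (-1 + (9 - 5*1))**2 = (-1 + (9 - 5))**2 = (-1 + 4)**2 = 3**2 = 9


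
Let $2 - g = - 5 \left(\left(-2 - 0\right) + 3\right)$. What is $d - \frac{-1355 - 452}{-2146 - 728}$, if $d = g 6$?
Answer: $\frac{118901}{2874} \approx 41.371$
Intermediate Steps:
$g = 7$ ($g = 2 - - 5 \left(\left(-2 - 0\right) + 3\right) = 2 - - 5 \left(\left(-2 + 0\right) + 3\right) = 2 - - 5 \left(-2 + 3\right) = 2 - \left(-5\right) 1 = 2 - -5 = 2 + 5 = 7$)
$d = 42$ ($d = 7 \cdot 6 = 42$)
$d - \frac{-1355 - 452}{-2146 - 728} = 42 - \frac{-1355 - 452}{-2146 - 728} = 42 - - \frac{1807}{-2874} = 42 - \left(-1807\right) \left(- \frac{1}{2874}\right) = 42 - \frac{1807}{2874} = \frac{118901}{2874}$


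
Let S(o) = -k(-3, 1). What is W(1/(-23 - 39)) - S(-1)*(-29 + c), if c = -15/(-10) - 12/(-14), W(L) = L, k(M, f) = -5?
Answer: 28904/217 ≈ 133.20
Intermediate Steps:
S(o) = 5 (S(o) = -1*(-5) = 5)
c = 33/14 (c = -15*(-⅒) - 12*(-1/14) = 3/2 + 6/7 = 33/14 ≈ 2.3571)
W(1/(-23 - 39)) - S(-1)*(-29 + c) = 1/(-23 - 39) - 5*(-29 + 33/14) = 1/(-62) - 5*(-373)/14 = -1/62 - 1*(-1865/14) = -1/62 + 1865/14 = 28904/217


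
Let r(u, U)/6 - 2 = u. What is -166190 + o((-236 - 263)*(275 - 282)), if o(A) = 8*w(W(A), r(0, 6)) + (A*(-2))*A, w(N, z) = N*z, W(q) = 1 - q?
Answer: -24903520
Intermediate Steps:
r(u, U) = 12 + 6*u
o(A) = 96 - 96*A - 2*A**2 (o(A) = 8*((1 - A)*(12 + 6*0)) + (A*(-2))*A = 8*((1 - A)*(12 + 0)) + (-2*A)*A = 8*((1 - A)*12) - 2*A**2 = 8*(12 - 12*A) - 2*A**2 = (96 - 96*A) - 2*A**2 = 96 - 96*A - 2*A**2)
-166190 + o((-236 - 263)*(275 - 282)) = -166190 + (96 - 96*(-236 - 263)*(275 - 282) - 2*(-236 - 263)**2*(275 - 282)**2) = -166190 + (96 - (-47904)*(-7) - 2*(-499*(-7))**2) = -166190 + (96 - 96*3493 - 2*3493**2) = -166190 + (96 - 335328 - 2*12201049) = -166190 + (96 - 335328 - 24402098) = -166190 - 24737330 = -24903520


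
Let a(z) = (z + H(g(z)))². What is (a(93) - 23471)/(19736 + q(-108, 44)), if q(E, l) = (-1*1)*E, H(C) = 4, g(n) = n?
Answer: -7031/9922 ≈ -0.70863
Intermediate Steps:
a(z) = (4 + z)² (a(z) = (z + 4)² = (4 + z)²)
q(E, l) = -E
(a(93) - 23471)/(19736 + q(-108, 44)) = ((4 + 93)² - 23471)/(19736 - 1*(-108)) = (97² - 23471)/(19736 + 108) = (9409 - 23471)/19844 = -14062*1/19844 = -7031/9922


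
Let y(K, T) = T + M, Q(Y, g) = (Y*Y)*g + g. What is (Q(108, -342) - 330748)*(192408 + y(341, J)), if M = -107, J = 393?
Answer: -832472379532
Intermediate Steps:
Q(Y, g) = g + g*Y**2 (Q(Y, g) = Y**2*g + g = g*Y**2 + g = g + g*Y**2)
y(K, T) = -107 + T (y(K, T) = T - 107 = -107 + T)
(Q(108, -342) - 330748)*(192408 + y(341, J)) = (-342*(1 + 108**2) - 330748)*(192408 + (-107 + 393)) = (-342*(1 + 11664) - 330748)*(192408 + 286) = (-342*11665 - 330748)*192694 = (-3989430 - 330748)*192694 = -4320178*192694 = -832472379532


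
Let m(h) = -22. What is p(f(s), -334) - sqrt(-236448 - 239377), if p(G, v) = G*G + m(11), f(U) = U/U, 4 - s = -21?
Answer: -21 - 5*I*sqrt(19033) ≈ -21.0 - 689.8*I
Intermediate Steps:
s = 25 (s = 4 - 1*(-21) = 4 + 21 = 25)
f(U) = 1
p(G, v) = -22 + G**2 (p(G, v) = G*G - 22 = G**2 - 22 = -22 + G**2)
p(f(s), -334) - sqrt(-236448 - 239377) = (-22 + 1**2) - sqrt(-236448 - 239377) = (-22 + 1) - sqrt(-475825) = -21 - 5*I*sqrt(19033)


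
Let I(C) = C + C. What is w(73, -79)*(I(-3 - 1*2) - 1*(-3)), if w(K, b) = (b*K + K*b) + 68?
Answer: 80262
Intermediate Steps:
I(C) = 2*C
w(K, b) = 68 + 2*K*b (w(K, b) = (K*b + K*b) + 68 = 2*K*b + 68 = 68 + 2*K*b)
w(73, -79)*(I(-3 - 1*2) - 1*(-3)) = (68 + 2*73*(-79))*(2*(-3 - 1*2) - 1*(-3)) = (68 - 11534)*(2*(-3 - 2) + 3) = -11466*(2*(-5) + 3) = -11466*(-10 + 3) = -11466*(-7) = 80262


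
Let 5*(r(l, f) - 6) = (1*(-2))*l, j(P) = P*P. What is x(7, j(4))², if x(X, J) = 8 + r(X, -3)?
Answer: 3136/25 ≈ 125.44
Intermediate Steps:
j(P) = P²
r(l, f) = 6 - 2*l/5 (r(l, f) = 6 + ((1*(-2))*l)/5 = 6 + (-2*l)/5 = 6 - 2*l/5)
x(X, J) = 14 - 2*X/5 (x(X, J) = 8 + (6 - 2*X/5) = 14 - 2*X/5)
x(7, j(4))² = (14 - ⅖*7)² = (14 - 14/5)² = (56/5)² = 3136/25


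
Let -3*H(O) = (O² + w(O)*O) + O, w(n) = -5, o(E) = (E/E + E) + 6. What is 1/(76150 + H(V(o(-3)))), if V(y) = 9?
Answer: 1/76135 ≈ 1.3135e-5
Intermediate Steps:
o(E) = 7 + E (o(E) = (1 + E) + 6 = 7 + E)
H(O) = -O²/3 + 4*O/3 (H(O) = -((O² - 5*O) + O)/3 = -(O² - 4*O)/3 = -O²/3 + 4*O/3)
1/(76150 + H(V(o(-3)))) = 1/(76150 + (⅓)*9*(4 - 1*9)) = 1/(76150 + (⅓)*9*(4 - 9)) = 1/(76150 + (⅓)*9*(-5)) = 1/(76150 - 15) = 1/76135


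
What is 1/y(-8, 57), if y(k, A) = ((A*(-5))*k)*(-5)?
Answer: -1/11400 ≈ -8.7719e-5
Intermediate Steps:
y(k, A) = 25*A*k (y(k, A) = ((-5*A)*k)*(-5) = -5*A*k*(-5) = 25*A*k)
1/y(-8, 57) = 1/(25*57*(-8)) = 1/(-11400) = -1/11400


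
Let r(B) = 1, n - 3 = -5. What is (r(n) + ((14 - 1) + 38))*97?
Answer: 5044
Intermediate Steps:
n = -2 (n = 3 - 5 = -2)
(r(n) + ((14 - 1) + 38))*97 = (1 + ((14 - 1) + 38))*97 = (1 + (13 + 38))*97 = (1 + 51)*97 = 52*97 = 5044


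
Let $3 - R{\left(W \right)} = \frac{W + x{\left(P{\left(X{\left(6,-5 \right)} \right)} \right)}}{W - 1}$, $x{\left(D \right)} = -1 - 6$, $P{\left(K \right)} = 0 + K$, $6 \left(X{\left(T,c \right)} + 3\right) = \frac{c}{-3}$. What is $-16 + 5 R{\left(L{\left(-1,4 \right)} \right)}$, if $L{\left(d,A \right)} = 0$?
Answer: $-36$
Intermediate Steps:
$X{\left(T,c \right)} = -3 - \frac{c}{18}$ ($X{\left(T,c \right)} = -3 + \frac{c \frac{1}{-3}}{6} = -3 + \frac{c \left(- \frac{1}{3}\right)}{6} = -3 + \frac{\left(- \frac{1}{3}\right) c}{6} = -3 - \frac{c}{18}$)
$P{\left(K \right)} = K$
$x{\left(D \right)} = -7$ ($x{\left(D \right)} = -1 - 6 = -7$)
$R{\left(W \right)} = 3 - \frac{-7 + W}{-1 + W}$ ($R{\left(W \right)} = 3 - \frac{W - 7}{W - 1} = 3 - \frac{-7 + W}{-1 + W}$)
$-16 + 5 R{\left(L{\left(-1,4 \right)} \right)} = -16 + 5 \frac{2 \left(2 + 0\right)}{-1 + 0} = -16 + 5 \cdot 2 \frac{1}{-1} \cdot 2 = -16 + 5 \cdot 2 \left(-1\right) 2 = -16 + 5 \left(-4\right) = -16 - 20 = -36$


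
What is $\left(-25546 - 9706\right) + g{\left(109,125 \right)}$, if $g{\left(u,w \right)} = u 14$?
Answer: $-33726$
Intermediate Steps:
$g{\left(u,w \right)} = 14 u$
$\left(-25546 - 9706\right) + g{\left(109,125 \right)} = \left(-25546 - 9706\right) + 14 \cdot 109 = -35252 + 1526 = -33726$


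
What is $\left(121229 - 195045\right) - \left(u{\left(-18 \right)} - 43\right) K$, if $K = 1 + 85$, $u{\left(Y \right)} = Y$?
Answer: $-68570$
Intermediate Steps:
$K = 86$
$\left(121229 - 195045\right) - \left(u{\left(-18 \right)} - 43\right) K = \left(121229 - 195045\right) - \left(-18 - 43\right) 86 = -73816 - \left(-18 - 43\right) 86 = -73816 - \left(-61\right) 86 = -73816 - -5246 = -73816 + 5246 = -68570$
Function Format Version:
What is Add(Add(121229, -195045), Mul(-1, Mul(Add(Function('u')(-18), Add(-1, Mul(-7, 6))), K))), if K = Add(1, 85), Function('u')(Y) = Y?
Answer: -68570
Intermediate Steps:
K = 86
Add(Add(121229, -195045), Mul(-1, Mul(Add(Function('u')(-18), Add(-1, Mul(-7, 6))), K))) = Add(Add(121229, -195045), Mul(-1, Mul(Add(-18, Add(-1, Mul(-7, 6))), 86))) = Add(-73816, Mul(-1, Mul(Add(-18, Add(-1, -42)), 86))) = Add(-73816, Mul(-1, Mul(Add(-18, -43), 86))) = Add(-73816, Mul(-1, Mul(-61, 86))) = Add(-73816, Mul(-1, -5246)) = Add(-73816, 5246) = -68570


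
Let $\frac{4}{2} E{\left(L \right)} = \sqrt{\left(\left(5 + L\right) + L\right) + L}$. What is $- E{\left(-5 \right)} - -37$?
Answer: $37 - \frac{i \sqrt{10}}{2} \approx 37.0 - 1.5811 i$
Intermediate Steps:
$E{\left(L \right)} = \frac{\sqrt{5 + 3 L}}{2}$ ($E{\left(L \right)} = \frac{\sqrt{\left(\left(5 + L\right) + L\right) + L}}{2} = \frac{\sqrt{\left(5 + 2 L\right) + L}}{2} = \frac{\sqrt{5 + 3 L}}{2}$)
$- E{\left(-5 \right)} - -37 = - \frac{\sqrt{5 + 3 \left(-5\right)}}{2} - -37 = - \frac{\sqrt{5 - 15}}{2} + 37 = - \frac{\sqrt{-10}}{2} + 37 = - \frac{i \sqrt{10}}{2} + 37 = 37 - \frac{i \sqrt{10}}{2}$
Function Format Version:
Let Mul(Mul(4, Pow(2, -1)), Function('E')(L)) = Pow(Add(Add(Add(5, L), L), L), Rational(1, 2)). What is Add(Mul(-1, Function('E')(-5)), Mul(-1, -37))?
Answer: Add(37, Mul(Rational(-1, 2), I, Pow(10, Rational(1, 2)))) ≈ Add(37.000, Mul(-1.5811, I))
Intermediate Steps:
Function('E')(L) = Mul(Rational(1, 2), Pow(Add(5, Mul(3, L)), Rational(1, 2))) (Function('E')(L) = Mul(Rational(1, 2), Pow(Add(Add(Add(5, L), L), L), Rational(1, 2))) = Mul(Rational(1, 2), Pow(Add(Add(5, Mul(2, L)), L), Rational(1, 2))) = Mul(Rational(1, 2), Pow(Add(5, Mul(3, L)), Rational(1, 2))))
Add(Mul(-1, Function('E')(-5)), Mul(-1, -37)) = Add(Mul(-1, Mul(Rational(1, 2), Pow(Add(5, Mul(3, -5)), Rational(1, 2)))), Mul(-1, -37)) = Add(Mul(-1, Mul(Rational(1, 2), Pow(Add(5, -15), Rational(1, 2)))), 37) = Add(Mul(-1, Mul(Rational(1, 2), Pow(-10, Rational(1, 2)))), 37) = Add(Mul(-1, Mul(Rational(1, 2), Mul(I, Pow(10, Rational(1, 2))))), 37) = Add(Mul(-1, Mul(Rational(1, 2), I, Pow(10, Rational(1, 2)))), 37) = Add(Mul(Rational(-1, 2), I, Pow(10, Rational(1, 2))), 37) = Add(37, Mul(Rational(-1, 2), I, Pow(10, Rational(1, 2))))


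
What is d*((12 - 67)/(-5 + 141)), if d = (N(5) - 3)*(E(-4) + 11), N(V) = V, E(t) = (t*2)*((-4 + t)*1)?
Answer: -4125/68 ≈ -60.662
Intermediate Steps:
E(t) = 2*t*(-4 + t) (E(t) = (2*t)*(-4 + t) = 2*t*(-4 + t))
d = 150 (d = (5 - 3)*(2*(-4)*(-4 - 4) + 11) = 2*(2*(-4)*(-8) + 11) = 2*(64 + 11) = 2*75 = 150)
d*((12 - 67)/(-5 + 141)) = 150*((12 - 67)/(-5 + 141)) = 150*(-55/136) = -4125/68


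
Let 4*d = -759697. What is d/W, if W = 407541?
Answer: -759697/1630164 ≈ -0.46602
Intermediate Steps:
d = -759697/4 (d = (1/4)*(-759697) = -759697/4 ≈ -1.8992e+5)
d/W = -759697/4/407541 = -759697/4*1/407541 = -759697/1630164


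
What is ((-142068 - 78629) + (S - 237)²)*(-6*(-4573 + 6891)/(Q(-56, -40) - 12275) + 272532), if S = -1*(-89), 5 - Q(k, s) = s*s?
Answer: -19774843422978/365 ≈ -5.4178e+10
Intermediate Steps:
Q(k, s) = 5 - s² (Q(k, s) = 5 - s*s = 5 - s²)
S = 89
((-142068 - 78629) + (S - 237)²)*(-6*(-4573 + 6891)/(Q(-56, -40) - 12275) + 272532) = ((-142068 - 78629) + (89 - 237)²)*(-6*(-4573 + 6891)/((5 - 1*(-40)²) - 12275) + 272532) = (-220697 + (-148)²)*(-13908/((5 - 1*1600) - 12275) + 272532) = (-220697 + 21904)*(-13908/((5 - 1600) - 12275) + 272532) = -198793*(-13908/(-1595 - 12275) + 272532) = -198793*(-13908/(-13870) + 272532) = -198793*(-13908*(-1)/13870 + 272532) = -198793*(-6*(-61/365) + 272532) = -198793*(366/365 + 272532) = -198793*99474546/365 = -19774843422978/365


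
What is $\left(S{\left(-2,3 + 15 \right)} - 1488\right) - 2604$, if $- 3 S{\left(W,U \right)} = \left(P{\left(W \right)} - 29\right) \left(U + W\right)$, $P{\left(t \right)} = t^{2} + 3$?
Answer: $- \frac{11924}{3} \approx -3974.7$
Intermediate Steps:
$P{\left(t \right)} = 3 + t^{2}$
$S{\left(W,U \right)} = - \frac{\left(-26 + W^{2}\right) \left(U + W\right)}{3}$ ($S{\left(W,U \right)} = - \frac{\left(\left(3 + W^{2}\right) - 29\right) \left(U + W\right)}{3} = - \frac{\left(-26 + W^{2}\right) \left(U + W\right)}{3}$)
$\left(S{\left(-2,3 + 15 \right)} - 1488\right) - 2604 = \left(\left(- \frac{\left(-2\right)^{3}}{3} + \frac{26 \left(3 + 15\right)}{3} + \frac{26}{3} \left(-2\right) - \frac{\left(3 + 15\right) \left(-2\right)^{2}}{3}\right) - 1488\right) - 2604 = \left(\left(\left(- \frac{1}{3}\right) \left(-8\right) + \frac{26}{3} \cdot 18 - \frac{52}{3} - 6 \cdot 4\right) - 1488\right) - 2604 = \left(\left(\frac{8}{3} + 156 - \frac{52}{3} - 24\right) - 1488\right) - 2604 = \left(\frac{352}{3} - 1488\right) - 2604 = - \frac{4112}{3} - 2604 = - \frac{11924}{3}$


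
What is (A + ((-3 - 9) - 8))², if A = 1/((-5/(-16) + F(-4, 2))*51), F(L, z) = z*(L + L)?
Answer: 65554433296/163865601 ≈ 400.05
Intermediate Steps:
F(L, z) = 2*L*z (F(L, z) = z*(2*L) = 2*L*z)
A = -16/12801 (A = 1/((-5/(-16) + 2*(-4)*2)*51) = (1/51)/(-5*(-1/16) - 16) = (1/51)/(5/16 - 16) = (1/51)/(-251/16) = -16/251*1/51 = -16/12801 ≈ -0.0012499)
(A + ((-3 - 9) - 8))² = (-16/12801 + ((-3 - 9) - 8))² = (-16/12801 + (-12 - 8))² = (-16/12801 - 20)² = (-256036/12801)² = 65554433296/163865601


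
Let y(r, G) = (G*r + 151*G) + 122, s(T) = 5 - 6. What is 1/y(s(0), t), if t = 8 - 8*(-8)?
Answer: 1/10922 ≈ 9.1558e-5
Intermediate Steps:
s(T) = -1
t = 72 (t = 8 + 64 = 72)
y(r, G) = 122 + 151*G + G*r (y(r, G) = (151*G + G*r) + 122 = 122 + 151*G + G*r)
1/y(s(0), t) = 1/(122 + 151*72 + 72*(-1)) = 1/(122 + 10872 - 72) = 1/10922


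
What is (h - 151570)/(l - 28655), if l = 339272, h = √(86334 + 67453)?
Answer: -151570/310617 + √153787/310617 ≈ -0.48670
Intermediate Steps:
h = √153787 ≈ 392.16
(h - 151570)/(l - 28655) = (√153787 - 151570)/(339272 - 28655) = (-151570 + √153787)/310617 = (-151570 + √153787)*(1/310617) = -151570/310617 + √153787/310617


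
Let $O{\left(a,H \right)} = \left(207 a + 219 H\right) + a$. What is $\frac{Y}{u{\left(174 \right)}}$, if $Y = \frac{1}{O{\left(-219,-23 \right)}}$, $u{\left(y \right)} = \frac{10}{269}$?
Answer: $- \frac{269}{505890} \approx -0.00053174$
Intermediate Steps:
$u{\left(y \right)} = \frac{10}{269}$ ($u{\left(y \right)} = 10 \cdot \frac{1}{269} = \frac{10}{269}$)
$O{\left(a,H \right)} = 208 a + 219 H$
$Y = - \frac{1}{50589}$ ($Y = \frac{1}{208 \left(-219\right) + 219 \left(-23\right)} = \frac{1}{-45552 - 5037} = \frac{1}{-50589} = - \frac{1}{50589} \approx -1.9767 \cdot 10^{-5}$)
$\frac{Y}{u{\left(174 \right)}} = - \frac{1}{50589 \cdot \frac{10}{269}} = \left(- \frac{1}{50589}\right) \frac{269}{10} = - \frac{269}{505890}$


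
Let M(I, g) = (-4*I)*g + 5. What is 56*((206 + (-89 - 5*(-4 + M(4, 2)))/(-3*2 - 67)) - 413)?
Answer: -849912/73 ≈ -11643.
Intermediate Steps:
M(I, g) = 5 - 4*I*g (M(I, g) = -4*I*g + 5 = 5 - 4*I*g)
56*((206 + (-89 - 5*(-4 + M(4, 2)))/(-3*2 - 67)) - 413) = 56*((206 + (-89 - 5*(-4 + (5 - 4*4*2)))/(-3*2 - 67)) - 413) = 56*((206 + (-89 - 5*(-4 + (5 - 32)))/(-6 - 67)) - 413) = 56*((206 + (-89 - 5*(-4 - 27))/(-73)) - 413) = 56*((206 + (-89 - 5*(-31))*(-1/73)) - 413) = 56*((206 + (-89 + 155)*(-1/73)) - 413) = 56*((206 + 66*(-1/73)) - 413) = 56*((206 - 66/73) - 413) = 56*(14972/73 - 413) = 56*(-15177/73) = -849912/73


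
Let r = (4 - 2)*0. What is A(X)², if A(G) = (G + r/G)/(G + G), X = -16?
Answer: ¼ ≈ 0.25000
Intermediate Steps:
r = 0 (r = 2*0 = 0)
A(G) = ½ (A(G) = (G + 0/G)/(G + G) = (G + 0)/((2*G)) = G*(1/(2*G)) = ½)
A(X)² = (½)² = ¼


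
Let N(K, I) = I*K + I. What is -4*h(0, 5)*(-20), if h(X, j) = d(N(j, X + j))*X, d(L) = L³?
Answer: 0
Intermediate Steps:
N(K, I) = I + I*K
h(X, j) = X*(1 + j)³*(X + j)³ (h(X, j) = ((X + j)*(1 + j))³*X = ((1 + j)*(X + j))³*X = ((1 + j)³*(X + j)³)*X = X*(1 + j)³*(X + j)³)
-4*h(0, 5)*(-20) = -0*(1 + 5)³*(0 + 5)³*(-20) = -0*6³*5³*(-20) = -0*216*125*(-20) = -4*0*(-20) = 0*(-20) = 0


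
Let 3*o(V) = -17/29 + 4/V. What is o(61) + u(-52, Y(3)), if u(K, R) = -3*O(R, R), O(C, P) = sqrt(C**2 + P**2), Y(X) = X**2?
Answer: -307/1769 - 27*sqrt(2) ≈ -38.357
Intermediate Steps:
o(V) = -17/87 + 4/(3*V) (o(V) = (-17/29 + 4/V)/3 = -17/87 + 4/(3*V))
u(K, R) = -3*sqrt(2)*sqrt(R**2) (u(K, R) = -3*sqrt(R**2 + R**2) = -3*sqrt(2)*sqrt(R**2))
o(61) + u(-52, Y(3)) = (1/87)*(116 - 17*61)/61 - 3*sqrt(2)*sqrt((3**2)**2) = (1/87)*(1/61)*(116 - 1037) - 3*sqrt(2)*sqrt(9**2) = (1/87)*(1/61)*(-921) - 3*sqrt(2)*sqrt(81) = -307/1769 - 3*sqrt(2)*9 = -307/1769 - 27*sqrt(2)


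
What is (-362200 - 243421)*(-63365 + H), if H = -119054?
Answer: 110476777199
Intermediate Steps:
(-362200 - 243421)*(-63365 + H) = (-362200 - 243421)*(-63365 - 119054) = -605621*(-182419) = 110476777199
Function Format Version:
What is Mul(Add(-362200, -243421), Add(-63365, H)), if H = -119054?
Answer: 110476777199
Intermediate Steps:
Mul(Add(-362200, -243421), Add(-63365, H)) = Mul(Add(-362200, -243421), Add(-63365, -119054)) = Mul(-605621, -182419) = 110476777199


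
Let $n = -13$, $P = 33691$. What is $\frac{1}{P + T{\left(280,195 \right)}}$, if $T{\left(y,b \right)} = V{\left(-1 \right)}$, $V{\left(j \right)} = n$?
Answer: $\frac{1}{33678} \approx 2.9693 \cdot 10^{-5}$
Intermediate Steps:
$V{\left(j \right)} = -13$
$T{\left(y,b \right)} = -13$
$\frac{1}{P + T{\left(280,195 \right)}} = \frac{1}{33691 - 13} = \frac{1}{33678}$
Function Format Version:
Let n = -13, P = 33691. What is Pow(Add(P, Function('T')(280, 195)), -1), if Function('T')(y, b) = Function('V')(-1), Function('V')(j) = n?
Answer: Rational(1, 33678) ≈ 2.9693e-5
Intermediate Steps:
Function('V')(j) = -13
Function('T')(y, b) = -13
Pow(Add(P, Function('T')(280, 195)), -1) = Pow(Add(33691, -13), -1) = Pow(33678, -1) = Rational(1, 33678)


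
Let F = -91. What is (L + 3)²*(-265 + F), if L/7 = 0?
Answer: -3204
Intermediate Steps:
L = 0 (L = 7*0 = 0)
(L + 3)²*(-265 + F) = (0 + 3)²*(-265 - 91) = 3²*(-356) = 9*(-356) = -3204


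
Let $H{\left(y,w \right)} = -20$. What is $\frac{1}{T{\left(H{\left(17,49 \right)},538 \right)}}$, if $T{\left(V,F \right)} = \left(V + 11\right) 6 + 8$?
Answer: $- \frac{1}{46} \approx -0.021739$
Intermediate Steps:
$T{\left(V,F \right)} = 74 + 6 V$ ($T{\left(V,F \right)} = \left(11 + V\right) 6 + 8 = \left(66 + 6 V\right) + 8 = 74 + 6 V$)
$\frac{1}{T{\left(H{\left(17,49 \right)},538 \right)}} = \frac{1}{74 + 6 \left(-20\right)} = \frac{1}{74 - 120} = \frac{1}{-46} = - \frac{1}{46}$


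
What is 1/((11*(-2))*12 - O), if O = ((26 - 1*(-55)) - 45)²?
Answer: -1/1560 ≈ -0.00064103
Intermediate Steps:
O = 1296 (O = ((26 + 55) - 45)² = (81 - 45)² = 36² = 1296)
1/((11*(-2))*12 - O) = 1/((11*(-2))*12 - 1*1296) = 1/(-22*12 - 1296) = 1/(-264 - 1296) = 1/(-1560) = -1/1560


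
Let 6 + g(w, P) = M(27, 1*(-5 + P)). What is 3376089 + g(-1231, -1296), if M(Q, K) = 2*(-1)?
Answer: 3376081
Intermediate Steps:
M(Q, K) = -2
g(w, P) = -8 (g(w, P) = -6 - 2 = -8)
3376089 + g(-1231, -1296) = 3376089 - 8 = 3376081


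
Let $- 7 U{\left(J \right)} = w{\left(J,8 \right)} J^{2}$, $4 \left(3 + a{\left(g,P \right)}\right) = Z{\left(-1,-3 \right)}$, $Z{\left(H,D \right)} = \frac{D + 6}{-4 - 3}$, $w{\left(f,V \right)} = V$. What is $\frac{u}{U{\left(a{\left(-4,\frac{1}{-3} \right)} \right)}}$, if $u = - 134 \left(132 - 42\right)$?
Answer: $\frac{919240}{841} \approx 1093.0$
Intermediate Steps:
$u = -12060$ ($u = \left(-134\right) 90 = -12060$)
$Z{\left(H,D \right)} = - \frac{6}{7} - \frac{D}{7}$ ($Z{\left(H,D \right)} = \frac{6 + D}{-7} = \left(6 + D\right) \left(- \frac{1}{7}\right) = - \frac{6}{7} - \frac{D}{7}$)
$a{\left(g,P \right)} = - \frac{87}{28}$ ($a{\left(g,P \right)} = -3 + \frac{- \frac{6}{7} - - \frac{3}{7}}{4} = -3 + \frac{- \frac{6}{7} + \frac{3}{7}}{4} = -3 + \frac{1}{4} \left(- \frac{3}{7}\right) = -3 - \frac{3}{28} = - \frac{87}{28}$)
$U{\left(J \right)} = - \frac{8 J^{2}}{7}$
$\frac{u}{U{\left(a{\left(-4,\frac{1}{-3} \right)} \right)}} = - \frac{12060}{\left(- \frac{8}{7}\right) \left(- \frac{87}{28}\right)^{2}} = - \frac{12060}{\left(- \frac{8}{7}\right) \frac{7569}{784}} = - \frac{12060}{- \frac{7569}{686}} = \left(-12060\right) \left(- \frac{686}{7569}\right) = \frac{919240}{841}$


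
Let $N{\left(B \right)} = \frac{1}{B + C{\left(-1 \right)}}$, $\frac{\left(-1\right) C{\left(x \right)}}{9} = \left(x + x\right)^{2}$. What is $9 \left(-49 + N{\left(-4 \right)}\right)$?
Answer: $- \frac{17649}{40} \approx -441.23$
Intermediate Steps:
$C{\left(x \right)} = - 36 x^{2}$ ($C{\left(x \right)} = - 9 \left(x + x\right)^{2} = - 9 \left(2 x\right)^{2} = - 9 \cdot 4 x^{2} = - 36 x^{2}$)
$N{\left(B \right)} = \frac{1}{-36 + B}$ ($N{\left(B \right)} = \frac{1}{B - 36 \left(-1\right)^{2}} = \frac{1}{B - 36} = \frac{1}{-36 + B}$)
$9 \left(-49 + N{\left(-4 \right)}\right) = 9 \left(-49 + \frac{1}{-36 - 4}\right) = 9 \left(-49 + \frac{1}{-40}\right) = 9 \left(-49 - \frac{1}{40}\right) = 9 \left(- \frac{1961}{40}\right) = - \frac{17649}{40}$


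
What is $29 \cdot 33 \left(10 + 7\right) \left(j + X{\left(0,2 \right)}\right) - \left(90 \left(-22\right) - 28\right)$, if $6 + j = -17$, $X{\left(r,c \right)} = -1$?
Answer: $-388448$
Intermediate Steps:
$j = -23$ ($j = -6 - 17 = -23$)
$29 \cdot 33 \left(10 + 7\right) \left(j + X{\left(0,2 \right)}\right) - \left(90 \left(-22\right) - 28\right) = 29 \cdot 33 \left(10 + 7\right) \left(-23 - 1\right) - \left(90 \left(-22\right) - 28\right) = 957 \cdot 17 \left(-24\right) - \left(-1980 - 28\right) = 957 \left(-408\right) - -2008 = -390456 + 2008 = -388448$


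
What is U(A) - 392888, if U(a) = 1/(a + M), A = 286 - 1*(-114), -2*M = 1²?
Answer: -313917510/799 ≈ -3.9289e+5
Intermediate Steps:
M = -½ (M = -½*1² = -½*1 = -½ ≈ -0.50000)
A = 400 (A = 286 + 114 = 400)
U(a) = 1/(-½ + a) (U(a) = 1/(a - ½) = 1/(-½ + a))
U(A) - 392888 = 2/(-1 + 2*400) - 392888 = 2/(-1 + 800) - 392888 = 2/799 - 392888 = -313917510/799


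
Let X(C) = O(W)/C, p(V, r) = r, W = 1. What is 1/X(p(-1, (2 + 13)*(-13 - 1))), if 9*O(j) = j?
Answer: -1890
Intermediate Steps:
O(j) = j/9
X(C) = 1/(9*C) (X(C) = ((⅑)*1)/C = 1/(9*C))
1/X(p(-1, (2 + 13)*(-13 - 1))) = 1/(1/(9*(((2 + 13)*(-13 - 1))))) = 1/(1/(9*((15*(-14))))) = 1/((⅑)/(-210)) = 1/((⅑)*(-1/210)) = 1/(-1/1890) = -1890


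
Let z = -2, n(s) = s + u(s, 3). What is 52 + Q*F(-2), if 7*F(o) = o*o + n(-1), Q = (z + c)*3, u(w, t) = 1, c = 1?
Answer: 352/7 ≈ 50.286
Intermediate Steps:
n(s) = 1 + s (n(s) = s + 1 = 1 + s)
Q = -3 (Q = (-2 + 1)*3 = -1*3 = -3)
F(o) = o²/7 (F(o) = (o*o + (1 - 1))/7 = (o² + 0)/7 = o²/7)
52 + Q*F(-2) = 52 - 3*(-2)²/7 = 52 - 3*4/7 = 52 - 12/7 = 352/7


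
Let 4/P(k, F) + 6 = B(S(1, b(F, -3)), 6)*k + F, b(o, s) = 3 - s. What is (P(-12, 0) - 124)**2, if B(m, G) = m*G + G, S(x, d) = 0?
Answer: 23406244/1521 ≈ 15389.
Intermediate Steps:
B(m, G) = G + G*m (B(m, G) = G*m + G = G + G*m)
P(k, F) = 4/(-6 + F + 6*k) (P(k, F) = 4/(-6 + ((6*(1 + 0))*k + F)) = 4/(-6 + ((6*1)*k + F)) = 4/(-6 + (6*k + F)) = 4/(-6 + (F + 6*k)) = 4/(-6 + F + 6*k))
(P(-12, 0) - 124)**2 = (4/(-6 + 0 + 6*(-12)) - 124)**2 = (4/(-6 + 0 - 72) - 124)**2 = (4/(-78) - 124)**2 = (4*(-1/78) - 124)**2 = (-2/39 - 124)**2 = (-4838/39)**2 = 23406244/1521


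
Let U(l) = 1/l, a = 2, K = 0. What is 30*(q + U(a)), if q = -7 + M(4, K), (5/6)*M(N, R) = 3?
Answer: -87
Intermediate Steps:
U(l) = 1/l
M(N, R) = 18/5 (M(N, R) = (6/5)*3 = 18/5)
q = -17/5 (q = -7 + 18/5 = -17/5 ≈ -3.4000)
30*(q + U(a)) = 30*(-17/5 + 1/2) = 30*(-17/5 + ½) = 30*(-29/10) = -87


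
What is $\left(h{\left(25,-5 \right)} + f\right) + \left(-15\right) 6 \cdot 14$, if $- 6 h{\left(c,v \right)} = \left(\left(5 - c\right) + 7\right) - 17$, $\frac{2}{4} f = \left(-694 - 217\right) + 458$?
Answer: $-2161$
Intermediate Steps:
$f = -906$ ($f = 2 \left(\left(-694 - 217\right) + 458\right) = 2 \left(-911 + 458\right) = 2 \left(-453\right) = -906$)
$h{\left(c,v \right)} = \frac{5}{6} + \frac{c}{6}$ ($h{\left(c,v \right)} = - \frac{\left(\left(5 - c\right) + 7\right) - 17}{6} = - \frac{\left(12 - c\right) - 17}{6} = - \frac{-5 - c}{6} = \frac{5}{6} + \frac{c}{6}$)
$\left(h{\left(25,-5 \right)} + f\right) + \left(-15\right) 6 \cdot 14 = \left(\left(\frac{5}{6} + \frac{1}{6} \cdot 25\right) - 906\right) + \left(-15\right) 6 \cdot 14 = \left(\left(\frac{5}{6} + \frac{25}{6}\right) - 906\right) - 1260 = \left(5 - 906\right) - 1260 = -901 - 1260 = -2161$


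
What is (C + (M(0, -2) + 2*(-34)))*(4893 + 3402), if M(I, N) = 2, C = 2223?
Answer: 17892315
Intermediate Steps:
(C + (M(0, -2) + 2*(-34)))*(4893 + 3402) = (2223 + (2 + 2*(-34)))*(4893 + 3402) = (2223 + (2 - 68))*8295 = (2223 - 66)*8295 = 2157*8295 = 17892315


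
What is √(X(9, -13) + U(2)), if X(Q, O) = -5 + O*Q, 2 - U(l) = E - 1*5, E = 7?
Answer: I*√122 ≈ 11.045*I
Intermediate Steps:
U(l) = 0 (U(l) = 2 - (7 - 1*5) = 2 - (7 - 5) = 2 - 1*2 = 2 - 2 = 0)
√(X(9, -13) + U(2)) = √((-5 - 13*9) + 0) = √((-5 - 117) + 0) = √(-122 + 0) = √(-122) = I*√122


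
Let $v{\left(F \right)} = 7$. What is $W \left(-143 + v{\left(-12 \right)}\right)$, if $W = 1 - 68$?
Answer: $9112$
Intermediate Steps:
$W = -67$
$W \left(-143 + v{\left(-12 \right)}\right) = - 67 \left(-143 + 7\right) = \left(-67\right) \left(-136\right) = 9112$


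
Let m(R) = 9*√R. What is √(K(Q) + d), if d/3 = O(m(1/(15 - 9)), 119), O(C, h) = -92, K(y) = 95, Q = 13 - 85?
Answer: I*√181 ≈ 13.454*I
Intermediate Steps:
Q = -72
d = -276 (d = 3*(-92) = -276)
√(K(Q) + d) = √(95 - 276) = √(-181) = I*√181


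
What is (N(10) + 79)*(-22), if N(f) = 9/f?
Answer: -8789/5 ≈ -1757.8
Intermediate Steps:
(N(10) + 79)*(-22) = (9/10 + 79)*(-22) = (799/10)*(-22) = -8789/5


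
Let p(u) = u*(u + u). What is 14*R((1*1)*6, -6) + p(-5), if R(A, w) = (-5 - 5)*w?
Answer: 890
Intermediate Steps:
p(u) = 2*u² (p(u) = u*(2*u) = 2*u²)
R(A, w) = -10*w
14*R((1*1)*6, -6) + p(-5) = 14*(-10*(-6)) + 2*(-5)² = 14*60 + 2*25 = 840 + 50 = 890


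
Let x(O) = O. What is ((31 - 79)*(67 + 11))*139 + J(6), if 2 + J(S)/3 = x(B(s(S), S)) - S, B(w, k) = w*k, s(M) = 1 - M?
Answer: -520530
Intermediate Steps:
B(w, k) = k*w
J(S) = -6 - 3*S + 3*S*(1 - S) (J(S) = -6 + 3*(S*(1 - S) - S) = -6 + 3*(-S + S*(1 - S)) = -6 + (-3*S + 3*S*(1 - S)) = -6 - 3*S + 3*S*(1 - S))
((31 - 79)*(67 + 11))*139 + J(6) = ((31 - 79)*(67 + 11))*139 + (-6 - 3*6²) = -48*78*139 + (-6 - 3*36) = -3744*139 + (-6 - 108) = -520416 - 114 = -520530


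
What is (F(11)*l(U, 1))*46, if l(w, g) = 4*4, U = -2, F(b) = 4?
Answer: 2944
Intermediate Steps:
l(w, g) = 16
(F(11)*l(U, 1))*46 = (4*16)*46 = 64*46 = 2944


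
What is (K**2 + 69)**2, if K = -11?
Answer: 36100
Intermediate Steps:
(K**2 + 69)**2 = ((-11)**2 + 69)**2 = (121 + 69)**2 = 190**2 = 36100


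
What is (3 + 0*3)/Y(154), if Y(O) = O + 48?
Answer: 3/202 ≈ 0.014851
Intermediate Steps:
Y(O) = 48 + O
(3 + 0*3)/Y(154) = (3 + 0*3)/(48 + 154) = (3 + 0)/202 = (1/202)*3 = 3/202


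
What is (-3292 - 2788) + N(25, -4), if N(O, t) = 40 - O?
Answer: -6065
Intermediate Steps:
(-3292 - 2788) + N(25, -4) = (-3292 - 2788) + (40 - 1*25) = -6080 + (40 - 25) = -6080 + 15 = -6065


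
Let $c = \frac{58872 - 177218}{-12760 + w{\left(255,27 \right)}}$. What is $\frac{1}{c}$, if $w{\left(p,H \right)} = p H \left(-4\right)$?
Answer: $\frac{20150}{59173} \approx 0.34053$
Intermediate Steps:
$w{\left(p,H \right)} = - 4 H p$ ($w{\left(p,H \right)} = H p \left(-4\right) = - 4 H p$)
$c = \frac{59173}{20150}$ ($c = \frac{58872 - 177218}{-12760 - 108 \cdot 255} = - \frac{118346}{-12760 - 27540} = - \frac{118346}{-40300} = \left(-118346\right) \left(- \frac{1}{40300}\right) = \frac{59173}{20150} \approx 2.9366$)
$\frac{1}{c} = \frac{1}{\frac{59173}{20150}} = \frac{20150}{59173}$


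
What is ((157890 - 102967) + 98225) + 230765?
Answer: 383913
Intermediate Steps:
((157890 - 102967) + 98225) + 230765 = (54923 + 98225) + 230765 = 153148 + 230765 = 383913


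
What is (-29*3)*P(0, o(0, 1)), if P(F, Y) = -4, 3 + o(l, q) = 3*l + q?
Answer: 348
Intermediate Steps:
o(l, q) = -3 + q + 3*l (o(l, q) = -3 + (3*l + q) = -3 + (q + 3*l) = -3 + q + 3*l)
(-29*3)*P(0, o(0, 1)) = -29*3*(-4) = -87*(-4) = 348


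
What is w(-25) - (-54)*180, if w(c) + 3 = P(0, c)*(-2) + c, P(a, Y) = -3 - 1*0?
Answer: 9698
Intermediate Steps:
P(a, Y) = -3 (P(a, Y) = -3 + 0 = -3)
w(c) = 3 + c (w(c) = -3 + (-3*(-2) + c) = -3 + (6 + c) = 3 + c)
w(-25) - (-54)*180 = (3 - 25) - (-54)*180 = -22 - 1*(-9720) = -22 + 9720 = 9698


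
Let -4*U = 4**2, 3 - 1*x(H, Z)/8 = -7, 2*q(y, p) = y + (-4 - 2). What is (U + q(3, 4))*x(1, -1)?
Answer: -440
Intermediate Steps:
q(y, p) = -3 + y/2 (q(y, p) = (y + (-4 - 2))/2 = (y - 6)/2 = (-6 + y)/2 = -3 + y/2)
x(H, Z) = 80 (x(H, Z) = 24 - 8*(-7) = 24 + 56 = 80)
U = -4 (U = -1/4*4**2 = -1/4*16 = -4)
(U + q(3, 4))*x(1, -1) = (-4 + (-3 + (1/2)*3))*80 = (-4 + (-3 + 3/2))*80 = (-4 - 3/2)*80 = -11/2*80 = -440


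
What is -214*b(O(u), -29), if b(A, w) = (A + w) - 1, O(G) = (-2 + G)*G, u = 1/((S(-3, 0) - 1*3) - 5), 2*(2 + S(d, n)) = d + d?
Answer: 1079202/169 ≈ 6385.8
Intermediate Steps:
S(d, n) = -2 + d (S(d, n) = -2 + (d + d)/2 = -2 + (2*d)/2 = -2 + d)
u = -1/13 (u = 1/(((-2 - 3) - 1*3) - 5) = 1/((-5 - 3) - 5) = 1/(-8 - 5) = 1/(-13) = -1/13 ≈ -0.076923)
O(G) = G*(-2 + G)
b(A, w) = -1 + A + w
-214*b(O(u), -29) = -214*(-1 - (-2 - 1/13)/13 - 29) = -214*(-1 - 1/13*(-27/13) - 29) = -214*(-1 + 27/169 - 29) = -214*(-5043/169) = 1079202/169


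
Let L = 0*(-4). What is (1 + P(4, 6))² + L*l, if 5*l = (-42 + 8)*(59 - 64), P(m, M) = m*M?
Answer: 625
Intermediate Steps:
P(m, M) = M*m
l = 34 (l = ((-42 + 8)*(59 - 64))/5 = (-34*(-5))/5 = (⅕)*170 = 34)
L = 0
(1 + P(4, 6))² + L*l = (1 + 6*4)² + 0*34 = (1 + 24)² + 0 = 25² + 0 = 625 + 0 = 625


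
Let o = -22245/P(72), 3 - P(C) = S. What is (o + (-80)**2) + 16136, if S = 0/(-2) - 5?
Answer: 158043/8 ≈ 19755.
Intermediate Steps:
S = -5 (S = 0*(-1/2) - 5 = 0 - 5 = -5)
P(C) = 8 (P(C) = 3 - 1*(-5) = 3 + 5 = 8)
o = -22245/8 ≈ -2780.6
(o + (-80)**2) + 16136 = (-22245/8 + (-80)**2) + 16136 = (-22245/8 + 6400) + 16136 = 28955/8 + 16136 = 158043/8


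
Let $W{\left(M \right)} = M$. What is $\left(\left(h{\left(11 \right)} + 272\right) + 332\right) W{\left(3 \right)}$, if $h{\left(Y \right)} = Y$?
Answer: $1845$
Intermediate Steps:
$\left(\left(h{\left(11 \right)} + 272\right) + 332\right) W{\left(3 \right)} = \left(\left(11 + 272\right) + 332\right) 3 = \left(283 + 332\right) 3 = 615 \cdot 3 = 1845$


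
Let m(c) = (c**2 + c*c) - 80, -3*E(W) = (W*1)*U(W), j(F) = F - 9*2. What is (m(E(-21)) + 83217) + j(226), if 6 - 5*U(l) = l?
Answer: 2155067/25 ≈ 86203.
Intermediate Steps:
U(l) = 6/5 - l/5
j(F) = -18 + F (j(F) = F - 18 = -18 + F)
E(W) = -W*(6/5 - W/5)/3 (E(W) = -W*1*(6/5 - W/5)/3 = -W*(6/5 - W/5)/3)
m(c) = -80 + 2*c**2 (m(c) = (c**2 + c**2) - 80 = 2*c**2 - 80 = -80 + 2*c**2)
(m(E(-21)) + 83217) + j(226) = ((-80 + 2*((1/15)*(-21)*(-6 - 21))**2) + 83217) + (-18 + 226) = ((-80 + 2*((1/15)*(-21)*(-27))**2) + 83217) + 208 = ((-80 + 2*(189/5)**2) + 83217) + 208 = ((-80 + 2*(35721/25)) + 83217) + 208 = ((-80 + 71442/25) + 83217) + 208 = (69442/25 + 83217) + 208 = 2149867/25 + 208 = 2155067/25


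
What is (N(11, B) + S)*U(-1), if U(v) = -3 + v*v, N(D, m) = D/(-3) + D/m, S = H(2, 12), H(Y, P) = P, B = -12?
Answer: -89/6 ≈ -14.833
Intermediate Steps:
S = 12
N(D, m) = -D/3 + D/m (N(D, m) = D*(-1/3) + D/m = -D/3 + D/m)
U(v) = -3 + v**2
(N(11, B) + S)*U(-1) = ((-1/3*11 + 11/(-12)) + 12)*(-3 + (-1)**2) = ((-11/3 + 11*(-1/12)) + 12)*(-3 + 1) = ((-11/3 - 11/12) + 12)*(-2) = (-55/12 + 12)*(-2) = (89/12)*(-2) = -89/6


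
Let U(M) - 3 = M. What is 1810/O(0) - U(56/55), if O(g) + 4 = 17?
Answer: 96677/715 ≈ 135.21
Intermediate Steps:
O(g) = 13 (O(g) = -4 + 17 = 13)
U(M) = 3 + M
1810/O(0) - U(56/55) = 1810/13 - (3 + 56/55) = 1810/13 - 1*221/55 = 1810/13 - 221/55 = 96677/715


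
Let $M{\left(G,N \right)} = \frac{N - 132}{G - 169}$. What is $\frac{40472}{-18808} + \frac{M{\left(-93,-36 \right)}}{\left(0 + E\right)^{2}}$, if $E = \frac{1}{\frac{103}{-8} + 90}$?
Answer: $\frac{18784392955}{4927696} \approx 3812.0$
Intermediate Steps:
$M{\left(G,N \right)} = \frac{-132 + N}{-169 + G}$
$E = \frac{8}{617}$ ($E = \frac{1}{103 \left(- \frac{1}{8}\right) + 90} = \frac{1}{- \frac{103}{8} + 90} = \frac{1}{\frac{617}{8}} = \frac{8}{617} \approx 0.012966$)
$\frac{40472}{-18808} + \frac{M{\left(-93,-36 \right)}}{\left(0 + E\right)^{2}} = \frac{40472}{-18808} + \frac{\frac{1}{-169 - 93} \left(-132 - 36\right)}{\left(0 + \frac{8}{617}\right)^{2}} = 40472 \left(- \frac{1}{18808}\right) + \frac{\frac{1}{-262} \left(-168\right)}{\left(\frac{8}{617}\right)^{2}} = - \frac{5059}{2351} + \frac{\left(- \frac{1}{262}\right) \left(-168\right)}{\frac{64}{380689}} = - \frac{5059}{2351} + \frac{84}{131} \cdot \frac{380689}{64} = - \frac{5059}{2351} + \frac{7994469}{2096} = \frac{18784392955}{4927696}$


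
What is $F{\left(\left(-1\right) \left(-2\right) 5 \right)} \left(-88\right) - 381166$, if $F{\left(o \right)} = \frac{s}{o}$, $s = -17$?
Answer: $- \frac{1905082}{5} \approx -3.8102 \cdot 10^{5}$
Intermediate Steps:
$F{\left(o \right)} = - \frac{17}{o}$
$F{\left(\left(-1\right) \left(-2\right) 5 \right)} \left(-88\right) - 381166 = - \frac{17}{\left(-1\right) \left(-2\right) 5} \left(-88\right) - 381166 = - \frac{17}{2 \cdot 5} \left(-88\right) - 381166 = - \frac{17}{10} \left(-88\right) - 381166 = \left(-17\right) \frac{1}{10} \left(-88\right) - 381166 = \left(- \frac{17}{10}\right) \left(-88\right) - 381166 = \frac{748}{5} - 381166 = - \frac{1905082}{5}$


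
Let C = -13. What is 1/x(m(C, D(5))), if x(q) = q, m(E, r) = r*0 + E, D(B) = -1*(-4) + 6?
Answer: -1/13 ≈ -0.076923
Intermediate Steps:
D(B) = 10 (D(B) = 4 + 6 = 10)
m(E, r) = E (m(E, r) = 0 + E = E)
1/x(m(C, D(5))) = 1/(-13) = -1/13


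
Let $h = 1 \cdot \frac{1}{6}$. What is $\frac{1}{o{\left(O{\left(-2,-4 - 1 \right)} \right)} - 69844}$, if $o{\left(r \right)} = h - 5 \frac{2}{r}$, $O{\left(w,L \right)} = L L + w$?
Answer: $- \frac{138}{9638509} \approx -1.4318 \cdot 10^{-5}$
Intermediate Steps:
$O{\left(w,L \right)} = w + L^{2}$ ($O{\left(w,L \right)} = L^{2} + w = w + L^{2}$)
$h = \frac{1}{6}$ ($h = 1 \cdot \frac{1}{6} = \frac{1}{6} \approx 0.16667$)
$o{\left(r \right)} = \frac{1}{6} - \frac{10}{r}$ ($o{\left(r \right)} = \frac{1}{6} - 5 \frac{2}{r} = \frac{1}{6} - \frac{10}{r}$)
$\frac{1}{o{\left(O{\left(-2,-4 - 1 \right)} \right)} - 69844} = \frac{1}{\frac{-60 - \left(2 - \left(-4 - 1\right)^{2}\right)}{6 \left(-2 + \left(-4 - 1\right)^{2}\right)} - 69844} = \frac{1}{\frac{-60 - \left(2 - \left(-5\right)^{2}\right)}{6 \left(-2 + \left(-5\right)^{2}\right)} - 69844} = \frac{1}{\frac{-60 + \left(-2 + 25\right)}{6 \left(-2 + 25\right)} - 69844} = \frac{1}{\frac{-60 + 23}{6 \cdot 23} - 69844} = \frac{1}{\frac{1}{6} \cdot \frac{1}{23} \left(-37\right) - 69844} = \frac{1}{- \frac{37}{138} - 69844} = \frac{1}{- \frac{9638509}{138}} = - \frac{138}{9638509}$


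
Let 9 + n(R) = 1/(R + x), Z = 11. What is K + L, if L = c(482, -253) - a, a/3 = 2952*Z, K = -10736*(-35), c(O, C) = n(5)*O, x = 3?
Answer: 1096265/4 ≈ 2.7407e+5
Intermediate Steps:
n(R) = -9 + 1/(3 + R) (n(R) = -9 + 1/(R + 3) = -9 + 1/(3 + R))
c(O, C) = -71*O/8 (c(O, C) = ((-26 - 9*5)/(3 + 5))*O = ((-26 - 45)/8)*O = ((1/8)*(-71))*O = -71*O/8)
K = 375760
a = 97416 (a = 3*(2952*11) = 3*32472 = 97416)
L = -406775/4 (L = -71/8*482 - 1*97416 = -17111/4 - 97416 = -406775/4 ≈ -1.0169e+5)
K + L = 375760 - 406775/4 = 1096265/4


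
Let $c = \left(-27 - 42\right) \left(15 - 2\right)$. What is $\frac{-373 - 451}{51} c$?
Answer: $\frac{246376}{17} \approx 14493.0$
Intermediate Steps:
$c = -897$ ($c = \left(-69\right) 13 = -897$)
$\frac{-373 - 451}{51} c = \frac{-373 - 451}{51} \left(-897\right) = \left(-373 - 451\right) \frac{1}{51} \left(-897\right) = \left(-824\right) \frac{1}{51} \left(-897\right) = \left(- \frac{824}{51}\right) \left(-897\right) = \frac{246376}{17}$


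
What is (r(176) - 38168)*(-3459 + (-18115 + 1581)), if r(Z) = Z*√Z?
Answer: 763092824 - 14075072*√11 ≈ 7.1641e+8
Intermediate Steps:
r(Z) = Z^(3/2)
(r(176) - 38168)*(-3459 + (-18115 + 1581)) = (176^(3/2) - 38168)*(-3459 + (-18115 + 1581)) = (704*√11 - 38168)*(-3459 - 16534) = (-38168 + 704*√11)*(-19993) = 763092824 - 14075072*√11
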